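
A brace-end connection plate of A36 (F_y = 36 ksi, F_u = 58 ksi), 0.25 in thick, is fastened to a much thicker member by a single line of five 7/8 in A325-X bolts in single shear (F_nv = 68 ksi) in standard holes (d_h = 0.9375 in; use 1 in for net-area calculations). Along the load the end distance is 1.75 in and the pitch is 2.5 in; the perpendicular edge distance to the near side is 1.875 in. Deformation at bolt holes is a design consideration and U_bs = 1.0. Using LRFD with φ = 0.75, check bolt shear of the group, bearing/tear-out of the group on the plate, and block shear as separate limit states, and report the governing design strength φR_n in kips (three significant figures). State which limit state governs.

62.3 kips (block shear governs)

Bolt shear: A_b = π·0.875²/4 = 0.6013 in²; R_n = 68 × 0.6013 × 5 × 1 = 204.4 kips → 0.75 × 204.4 = 153 kips.
Bearing: edge l_c = 1.281, r_n = 22.29 kips; interior l_c = 1.562, r_n = 27.19 kips; R_n = 22.29 + 4·27.19 = 131 kips → 98.3 kips.
Block shear: A_gv = 2.938, A_nv = 1.812, A_nt = 0.3438 in²; R_n = min(0.6F_uA_nv, 0.6F_yA_gv) + U_bs·F_u·A_nt = 83.01 kips → 62.3 kips.
Block shear governs: 62.3 kips.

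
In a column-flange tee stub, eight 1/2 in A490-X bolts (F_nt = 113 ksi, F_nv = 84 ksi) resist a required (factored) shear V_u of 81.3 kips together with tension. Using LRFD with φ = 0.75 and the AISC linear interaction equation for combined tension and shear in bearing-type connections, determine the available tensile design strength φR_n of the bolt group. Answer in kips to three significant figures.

63.7 kips

A_b = π·0.5²/4 = 0.1963 in²; f_rv = 81.3 / (8 × 0.1963) = 51.76 ksi.
F'_nt = 1.3 F_nt − (F_nt / φF_nv) f_rv = 1.3·113 − (113/(0.75·84))·51.76 = 54.07 ksi, capped at F_nt → F'_nt = 54.07 ksi.
R_n = F'_nt · A_b · n = 54.07 × 0.1963 × 8 = 84.93 kips.
Design strength φR_n = 0.75 × 84.93 = 63.7 kips.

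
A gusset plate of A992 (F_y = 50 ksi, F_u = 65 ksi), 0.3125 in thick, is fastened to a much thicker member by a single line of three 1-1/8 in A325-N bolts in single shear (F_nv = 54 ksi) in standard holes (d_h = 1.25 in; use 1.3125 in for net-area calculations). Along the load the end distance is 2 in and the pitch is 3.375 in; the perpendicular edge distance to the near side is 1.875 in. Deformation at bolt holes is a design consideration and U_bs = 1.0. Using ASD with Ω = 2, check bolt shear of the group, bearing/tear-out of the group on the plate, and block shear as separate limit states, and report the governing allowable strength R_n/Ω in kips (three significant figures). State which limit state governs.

45.7 kips (block shear governs)

Bolt shear: A_b = π·1.125²/4 = 0.994 in²; R_n = 54 × 0.994 × 3 × 1 = 161 kips → 161 / 2 = 80.5 kips.
Bearing: edge l_c = 1.375, r_n = 33.52 kips; interior l_c = 2.125, r_n = 51.8 kips; R_n = 33.52 + 2·51.8 = 137.1 kips → 68.6 kips.
Block shear: A_gv = 2.734, A_nv = 1.709, A_nt = 0.3809 in²; R_n = min(0.6F_uA_nv, 0.6F_yA_gv) + U_bs·F_u·A_nt = 91.41 kips → 45.7 kips.
Block shear governs: 45.7 kips.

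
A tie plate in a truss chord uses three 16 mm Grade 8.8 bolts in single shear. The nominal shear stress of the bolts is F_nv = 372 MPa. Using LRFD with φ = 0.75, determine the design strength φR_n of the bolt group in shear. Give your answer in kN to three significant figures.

A_b = π × 16² / 4 = 201.1 mm².
R_n = F_nv · A_b · n · n_s = 372 × 201.1 × 3 × 1 / 1000 = 224.4 kN.
Design strength φR_n = 0.75 × 224.4 = 168 kN.

168 kN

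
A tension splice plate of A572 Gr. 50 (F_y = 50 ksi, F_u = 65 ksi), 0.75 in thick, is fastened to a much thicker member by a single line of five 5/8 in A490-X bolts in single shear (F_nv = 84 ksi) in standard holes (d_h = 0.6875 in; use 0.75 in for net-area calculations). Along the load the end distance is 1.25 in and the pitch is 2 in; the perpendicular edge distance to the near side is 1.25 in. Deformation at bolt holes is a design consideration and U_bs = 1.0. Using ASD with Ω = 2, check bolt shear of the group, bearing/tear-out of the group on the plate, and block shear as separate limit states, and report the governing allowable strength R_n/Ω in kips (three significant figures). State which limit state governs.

Bolt shear: A_b = π·0.625²/4 = 0.3068 in²; R_n = 84 × 0.3068 × 5 × 1 = 128.9 kips → 128.9 / 2 = 64.4 kips.
Bearing: edge l_c = 0.9062, r_n = 53.02 kips; interior l_c = 1.312, r_n = 73.12 kips; R_n = 53.02 + 4·73.12 = 345.5 kips → 173 kips.
Block shear: A_gv = 6.938, A_nv = 4.406, A_nt = 0.6562 in²; R_n = min(0.6F_uA_nv, 0.6F_yA_gv) + U_bs·F_u·A_nt = 214.5 kips → 107 kips.
Bolt shear governs: 64.4 kips.

64.4 kips (bolt shear governs)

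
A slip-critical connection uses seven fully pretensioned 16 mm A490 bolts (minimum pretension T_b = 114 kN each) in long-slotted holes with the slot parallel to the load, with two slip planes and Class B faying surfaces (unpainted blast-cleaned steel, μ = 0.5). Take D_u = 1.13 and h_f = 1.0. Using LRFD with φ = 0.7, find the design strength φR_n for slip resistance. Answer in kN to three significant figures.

R_n = μ · D_u · h_f · T_b · n_s · n_b = 0.5 × 1.13 × 1.0 × 114 × 2 × 7 = 901.7 kN.
Design strength φR_n = 0.7 × 901.7 = 631 kN.

631 kN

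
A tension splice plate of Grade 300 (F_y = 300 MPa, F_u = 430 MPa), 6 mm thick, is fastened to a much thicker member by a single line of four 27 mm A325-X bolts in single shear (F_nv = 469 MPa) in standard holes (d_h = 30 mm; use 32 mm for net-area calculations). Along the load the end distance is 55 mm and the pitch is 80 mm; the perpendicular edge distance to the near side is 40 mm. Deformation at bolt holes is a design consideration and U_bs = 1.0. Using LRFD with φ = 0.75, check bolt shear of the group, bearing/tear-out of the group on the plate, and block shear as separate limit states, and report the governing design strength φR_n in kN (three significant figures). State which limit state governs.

259 kN (block shear governs)

Bolt shear: A_b = π·27²/4 = 572.6 mm²; R_n = 469 × 572.6 × 4 × 1 / 1000 = 1074 kN → 0.75 × 1074 = 806 kN.
Bearing: edge l_c = 40, r_n = 123.8 kN; interior l_c = 50, r_n = 154.8 kN; R_n = 123.8 + 3·154.8 = 588.2 kN → 441 kN.
Block shear: A_gv = 1770, A_nv = 1098, A_nt = 144 mm²; R_n = min(0.6F_uA_nv, 0.6F_yA_gv) + U_bs·F_u·A_nt = 345.2 kN → 259 kN.
Block shear governs: 259 kN.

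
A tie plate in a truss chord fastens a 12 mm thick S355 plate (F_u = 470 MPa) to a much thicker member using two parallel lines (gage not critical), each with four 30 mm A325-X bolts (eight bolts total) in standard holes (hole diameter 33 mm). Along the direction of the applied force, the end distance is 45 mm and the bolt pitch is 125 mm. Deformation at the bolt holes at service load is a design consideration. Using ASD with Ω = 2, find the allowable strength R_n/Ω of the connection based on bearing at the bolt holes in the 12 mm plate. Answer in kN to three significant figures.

Per bolt r_n = 1.2 l_c t F_u ≤ 2.4 d t F_u; upper limit = 2.4 × 30 × 12 × 470 / 1000 = 406.1 kN.
Edge bolt: l_c = 45 − 33/2 = 28.5 mm → 1.2 × 28.5 × 12 × 470 / 1000 = 192.9 → r_n = 192.9 kN.
Interior bolts: l_c = 125 − 33 = 92 mm → 1.2 × 92 × 12 × 470 / 1000 = 622.7 → r_n = 406.1 kN.
R_n = 2 × 192.9 + 6 × 406.1 = 2822 kN.
Allowable strength R_n/Ω = 2822 / 2 = 1410 kN.

1410 kN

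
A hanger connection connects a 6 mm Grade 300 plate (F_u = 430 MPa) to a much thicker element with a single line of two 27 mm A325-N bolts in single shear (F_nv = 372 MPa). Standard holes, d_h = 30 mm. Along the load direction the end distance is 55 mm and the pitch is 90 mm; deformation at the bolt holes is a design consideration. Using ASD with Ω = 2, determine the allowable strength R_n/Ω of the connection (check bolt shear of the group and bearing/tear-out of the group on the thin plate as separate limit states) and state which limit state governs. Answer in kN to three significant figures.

Bolt shear: A_b = π·27²/4 = 572.6 mm²; R_n = 372 × 572.6 × 2 × 1 / 1000 = 426 kN → 426 / 2 = 213 kN.
Bearing (1.2 l_c t F_u ≤ 2.4 d t F_u): upper limit = 2.4·27·6·430 / 1000 = 167.2 kN.
  Edge l_c = 55 − 30/2 = 40 → r_n = 123.8 kN; interior l_c = 90 − 30 = 60 → r_n = 167.2 kN.
  R_n,bearing = 1·123.8 + 1·167.2 = 291 kN → 291 / 2 = 146 kN.
Bearing governs: 146 kN.

146 kN (bearing governs)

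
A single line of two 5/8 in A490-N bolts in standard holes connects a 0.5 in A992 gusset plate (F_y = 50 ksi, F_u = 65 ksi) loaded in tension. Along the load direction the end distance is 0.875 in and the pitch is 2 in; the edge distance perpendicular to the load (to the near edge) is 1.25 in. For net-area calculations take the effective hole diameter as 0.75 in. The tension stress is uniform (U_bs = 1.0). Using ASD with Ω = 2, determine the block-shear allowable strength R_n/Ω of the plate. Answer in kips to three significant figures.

31.3 kips

Shear plane L_v = 0.875 + 1·2 = 2.875 in; A_gv = 2.875 × 0.5 = 1.438 in².
A_nv = (2.875 − 1.5·0.75) × 0.5 = 0.875 in².
A_nt = (1.25 − 0.5·0.75) × 0.5 = 0.4375 in².
0.6 F_u A_nv = 34.12 kips; 0.6 F_y A_gv = 43.12 kips → shear rupture governs the shear term.
R_n = 34.12 + 1.0 × 65 × 0.4375 = 62.56 kips.
Allowable strength R_n/Ω = 62.56 / 2 = 31.3 kips.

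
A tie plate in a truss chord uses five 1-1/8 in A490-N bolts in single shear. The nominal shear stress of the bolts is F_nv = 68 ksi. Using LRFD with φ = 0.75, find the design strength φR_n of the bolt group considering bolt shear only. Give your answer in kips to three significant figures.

253 kips

A_b = π × 1.125² / 4 = 0.994 in².
R_n = F_nv · A_b · n · n_s = 68 × 0.994 × 5 × 1 = 338 kips.
Design strength φR_n = 0.75 × 338 = 253 kips.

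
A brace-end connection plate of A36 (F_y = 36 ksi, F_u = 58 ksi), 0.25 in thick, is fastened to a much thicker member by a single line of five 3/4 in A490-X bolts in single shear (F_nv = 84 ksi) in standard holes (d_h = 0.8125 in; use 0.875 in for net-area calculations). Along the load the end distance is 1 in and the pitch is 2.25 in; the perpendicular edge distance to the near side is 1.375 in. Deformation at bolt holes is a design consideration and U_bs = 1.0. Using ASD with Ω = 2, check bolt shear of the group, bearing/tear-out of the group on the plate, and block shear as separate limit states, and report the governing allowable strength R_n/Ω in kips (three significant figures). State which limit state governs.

33.2 kips (block shear governs)

Bolt shear: A_b = π·0.75²/4 = 0.4418 in²; R_n = 84 × 0.4418 × 5 × 1 = 185.6 kips → 185.6 / 2 = 92.8 kips.
Bearing: edge l_c = 0.5938, r_n = 10.33 kips; interior l_c = 1.438, r_n = 25.01 kips; R_n = 10.33 + 4·25.01 = 110.4 kips → 55.2 kips.
Block shear: A_gv = 2.5, A_nv = 1.516, A_nt = 0.2344 in²; R_n = min(0.6F_uA_nv, 0.6F_yA_gv) + U_bs·F_u·A_nt = 66.34 kips → 33.2 kips.
Block shear governs: 33.2 kips.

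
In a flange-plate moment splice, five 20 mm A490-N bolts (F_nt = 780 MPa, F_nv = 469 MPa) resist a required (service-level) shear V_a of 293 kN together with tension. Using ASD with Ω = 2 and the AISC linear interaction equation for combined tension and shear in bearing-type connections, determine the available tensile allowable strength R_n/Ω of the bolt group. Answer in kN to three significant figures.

309 kN

A_b = π·20²/4 = 314.2 mm²; f_rv = 293 × 1000 / (5 × 314.2) = 186.5 MPa.
F'_nt = 1.3 F_nt − (Ω F_nt / F_nv) f_rv = 1.3·780 − (2·780/469)·186.5 = 393.6 MPa, capped at F_nt → F'_nt = 393.6 MPa.
R_n = F'_nt · A_b · n = 393.6 × 314.2 × 5 / 1000 = 618.2 kN.
Allowable strength R_n/Ω = 618.2 / 2 = 309 kN.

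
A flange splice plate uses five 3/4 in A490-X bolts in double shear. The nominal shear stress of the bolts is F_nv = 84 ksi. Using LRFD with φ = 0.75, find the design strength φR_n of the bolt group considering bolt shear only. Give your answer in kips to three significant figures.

A_b = π × 0.75² / 4 = 0.4418 in².
R_n = F_nv · A_b · n · n_s = 84 × 0.4418 × 5 × 2 = 371.1 kips.
Design strength φR_n = 0.75 × 371.1 = 278 kips.

278 kips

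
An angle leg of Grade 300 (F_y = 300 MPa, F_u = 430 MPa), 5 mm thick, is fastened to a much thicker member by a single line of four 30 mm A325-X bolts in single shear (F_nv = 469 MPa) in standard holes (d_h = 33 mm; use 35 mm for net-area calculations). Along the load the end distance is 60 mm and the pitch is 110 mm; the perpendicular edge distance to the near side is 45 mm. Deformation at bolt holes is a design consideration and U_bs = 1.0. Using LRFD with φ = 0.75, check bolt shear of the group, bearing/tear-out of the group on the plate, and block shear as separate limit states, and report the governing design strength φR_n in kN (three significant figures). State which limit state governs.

Bolt shear: A_b = π·30²/4 = 706.9 mm²; R_n = 469 × 706.9 × 4 × 1 / 1000 = 1326 kN → 0.75 × 1326 = 995 kN.
Bearing: edge l_c = 43.5, r_n = 112.2 kN; interior l_c = 77, r_n = 154.8 kN; R_n = 112.2 + 3·154.8 = 576.6 kN → 432 kN.
Block shear: A_gv = 1950, A_nv = 1338, A_nt = 137.5 mm²; R_n = min(0.6F_uA_nv, 0.6F_yA_gv) + U_bs·F_u·A_nt = 404.2 kN → 303 kN.
Block shear governs: 303 kN.

303 kN (block shear governs)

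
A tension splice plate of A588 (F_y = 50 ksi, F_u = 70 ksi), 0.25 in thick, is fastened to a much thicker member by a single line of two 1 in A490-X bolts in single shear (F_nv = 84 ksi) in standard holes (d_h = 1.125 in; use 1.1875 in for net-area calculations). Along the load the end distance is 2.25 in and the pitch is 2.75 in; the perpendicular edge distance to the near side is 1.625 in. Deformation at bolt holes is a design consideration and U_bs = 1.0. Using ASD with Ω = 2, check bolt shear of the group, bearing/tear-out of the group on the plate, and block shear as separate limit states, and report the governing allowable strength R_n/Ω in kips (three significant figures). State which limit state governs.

Bolt shear: A_b = π·1²/4 = 0.7854 in²; R_n = 84 × 0.7854 × 2 × 1 = 131.9 kips → 131.9 / 2 = 66 kips.
Bearing: edge l_c = 1.688, r_n = 35.44 kips; interior l_c = 1.625, r_n = 34.12 kips; R_n = 35.44 + 1·34.12 = 69.56 kips → 34.8 kips.
Block shear: A_gv = 1.25, A_nv = 0.8047, A_nt = 0.2578 in²; R_n = min(0.6F_uA_nv, 0.6F_yA_gv) + U_bs·F_u·A_nt = 51.84 kips → 25.9 kips.
Block shear governs: 25.9 kips.

25.9 kips (block shear governs)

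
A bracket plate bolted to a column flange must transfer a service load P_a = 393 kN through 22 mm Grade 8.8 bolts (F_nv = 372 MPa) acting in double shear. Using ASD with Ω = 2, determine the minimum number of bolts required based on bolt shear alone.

3 bolts

A_b = π·22²/4 = 380.1 mm².
Per-bolt allowable strength R_n/Ω = 372 × 380.1 × 2 / 1000 / 2 = 141.4 kN.
n ≥ 393 / 141.4 = 2.779 → use 3 bolts.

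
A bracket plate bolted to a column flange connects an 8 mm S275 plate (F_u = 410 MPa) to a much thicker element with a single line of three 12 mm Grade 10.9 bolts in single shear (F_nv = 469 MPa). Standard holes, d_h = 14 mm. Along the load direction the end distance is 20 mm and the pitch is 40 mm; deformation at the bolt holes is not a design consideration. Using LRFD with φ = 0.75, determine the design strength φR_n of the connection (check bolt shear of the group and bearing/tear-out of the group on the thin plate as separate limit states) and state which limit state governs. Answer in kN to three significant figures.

Bolt shear: A_b = π·12²/4 = 113.1 mm²; R_n = 469 × 113.1 × 3 × 1 / 1000 = 159.1 kN → 0.75 × 159.1 = 119 kN.
Bearing (1.5 l_c t F_u ≤ 3.0 d t F_u): upper limit = 3.0·12·8·410 / 1000 = 118.1 kN.
  Edge l_c = 20 − 14/2 = 13 → r_n = 63.96 kN; interior l_c = 40 − 14 = 26 → r_n = 118.1 kN.
  R_n,bearing = 1·63.96 + 2·118.1 = 300.1 kN → 0.75 × 300.1 = 225 kN.
Bolt shear governs: 119 kN.

119 kN (bolt shear governs)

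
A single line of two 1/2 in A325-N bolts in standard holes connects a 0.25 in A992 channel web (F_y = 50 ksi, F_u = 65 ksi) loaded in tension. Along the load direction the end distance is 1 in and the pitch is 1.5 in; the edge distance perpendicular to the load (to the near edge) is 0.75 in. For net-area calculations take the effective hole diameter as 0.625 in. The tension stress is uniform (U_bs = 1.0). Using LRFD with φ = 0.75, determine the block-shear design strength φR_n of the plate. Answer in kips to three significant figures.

Shear plane L_v = 1 + 1·1.5 = 2.5 in; A_gv = 2.5 × 0.25 = 0.625 in².
A_nv = (2.5 − 1.5·0.625) × 0.25 = 0.3906 in².
A_nt = (0.75 − 0.5·0.625) × 0.25 = 0.1094 in².
0.6 F_u A_nv = 15.23 kips; 0.6 F_y A_gv = 18.75 kips → shear rupture governs the shear term.
R_n = 15.23 + 1.0 × 65 × 0.1094 = 22.34 kips.
Design strength φR_n = 0.75 × 22.34 = 16.8 kips.

16.8 kips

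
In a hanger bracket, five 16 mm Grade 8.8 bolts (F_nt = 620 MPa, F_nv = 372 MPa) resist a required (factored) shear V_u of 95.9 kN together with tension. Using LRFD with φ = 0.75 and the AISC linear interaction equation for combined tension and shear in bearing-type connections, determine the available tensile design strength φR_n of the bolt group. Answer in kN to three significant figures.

A_b = π·16²/4 = 201.1 mm²; f_rv = 95.9 × 1000 / (5 × 201.1) = 95.39 MPa.
F'_nt = 1.3 F_nt − (F_nt / φF_nv) f_rv = 1.3·620 − (620/(0.75·372))·95.39 = 594 MPa, capped at F_nt → F'_nt = 594 MPa.
R_n = F'_nt · A_b · n = 594 × 201.1 × 5 / 1000 = 597.2 kN.
Design strength φR_n = 0.75 × 597.2 = 448 kN.

448 kN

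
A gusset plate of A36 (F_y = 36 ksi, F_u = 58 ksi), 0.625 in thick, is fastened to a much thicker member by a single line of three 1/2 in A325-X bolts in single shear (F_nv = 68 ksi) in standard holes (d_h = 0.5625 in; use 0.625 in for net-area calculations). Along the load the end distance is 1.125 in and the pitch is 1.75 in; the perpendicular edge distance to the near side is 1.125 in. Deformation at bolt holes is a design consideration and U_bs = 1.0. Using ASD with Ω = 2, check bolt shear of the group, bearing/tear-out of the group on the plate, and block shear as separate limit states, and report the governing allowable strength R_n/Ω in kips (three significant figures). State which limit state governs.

Bolt shear: A_b = π·0.5²/4 = 0.1963 in²; R_n = 68 × 0.1963 × 3 × 1 = 40.06 kips → 40.06 / 2 = 20 kips.
Bearing: edge l_c = 0.8438, r_n = 36.7 kips; interior l_c = 1.188, r_n = 43.5 kips; R_n = 36.7 + 2·43.5 = 123.7 kips → 61.9 kips.
Block shear: A_gv = 2.891, A_nv = 1.914, A_nt = 0.5078 in²; R_n = min(0.6F_uA_nv, 0.6F_yA_gv) + U_bs·F_u·A_nt = 91.89 kips → 45.9 kips.
Bolt shear governs: 20 kips.

20 kips (bolt shear governs)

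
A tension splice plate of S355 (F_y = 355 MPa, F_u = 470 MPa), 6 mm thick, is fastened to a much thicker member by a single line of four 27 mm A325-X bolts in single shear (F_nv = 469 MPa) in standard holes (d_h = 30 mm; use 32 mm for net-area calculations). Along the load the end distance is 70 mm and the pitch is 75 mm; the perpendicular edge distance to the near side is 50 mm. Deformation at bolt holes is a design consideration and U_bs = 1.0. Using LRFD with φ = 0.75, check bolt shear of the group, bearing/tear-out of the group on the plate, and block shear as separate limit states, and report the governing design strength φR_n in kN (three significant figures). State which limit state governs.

304 kN (block shear governs)

Bolt shear: A_b = π·27²/4 = 572.6 mm²; R_n = 469 × 572.6 × 4 × 1 / 1000 = 1074 kN → 0.75 × 1074 = 806 kN.
Bearing: edge l_c = 55, r_n = 182.7 kN; interior l_c = 45, r_n = 152.3 kN; R_n = 182.7 + 3·152.3 = 639.6 kN → 480 kN.
Block shear: A_gv = 1770, A_nv = 1098, A_nt = 204 mm²; R_n = min(0.6F_uA_nv, 0.6F_yA_gv) + U_bs·F_u·A_nt = 405.5 kN → 304 kN.
Block shear governs: 304 kN.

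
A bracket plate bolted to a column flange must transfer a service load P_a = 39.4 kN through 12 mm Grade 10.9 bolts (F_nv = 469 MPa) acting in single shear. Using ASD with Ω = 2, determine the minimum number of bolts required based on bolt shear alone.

2 bolts

A_b = π·12²/4 = 113.1 mm².
Per-bolt allowable strength R_n/Ω = 469 × 113.1 × 1 / 1000 / 2 = 26.52 kN.
n ≥ 39.4 / 26.52 = 1.486 → use 2 bolts.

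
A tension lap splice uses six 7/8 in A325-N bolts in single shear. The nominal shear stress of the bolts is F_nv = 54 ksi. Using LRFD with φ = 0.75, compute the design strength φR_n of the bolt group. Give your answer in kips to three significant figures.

146 kips

A_b = π × 0.875² / 4 = 0.6013 in².
R_n = F_nv · A_b · n · n_s = 54 × 0.6013 × 6 × 1 = 194.8 kips.
Design strength φR_n = 0.75 × 194.8 = 146 kips.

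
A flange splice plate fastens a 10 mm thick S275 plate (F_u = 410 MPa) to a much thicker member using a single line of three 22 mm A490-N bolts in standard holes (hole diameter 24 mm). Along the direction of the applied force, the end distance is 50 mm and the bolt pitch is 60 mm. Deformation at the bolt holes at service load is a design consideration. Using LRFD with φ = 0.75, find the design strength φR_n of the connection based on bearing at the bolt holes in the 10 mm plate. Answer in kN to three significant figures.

406 kN

Per bolt r_n = 1.2 l_c t F_u ≤ 2.4 d t F_u; upper limit = 2.4 × 22 × 10 × 410 / 1000 = 216.5 kN.
Edge bolt: l_c = 50 − 24/2 = 38 mm → 1.2 × 38 × 10 × 410 / 1000 = 187 → r_n = 187 kN.
Interior bolts: l_c = 60 − 24 = 36 mm → 1.2 × 36 × 10 × 410 / 1000 = 177.1 → r_n = 177.1 kN.
R_n = 1 × 187 + 2 × 177.1 = 541.2 kN.
Design strength φR_n = 0.75 × 541.2 = 406 kN.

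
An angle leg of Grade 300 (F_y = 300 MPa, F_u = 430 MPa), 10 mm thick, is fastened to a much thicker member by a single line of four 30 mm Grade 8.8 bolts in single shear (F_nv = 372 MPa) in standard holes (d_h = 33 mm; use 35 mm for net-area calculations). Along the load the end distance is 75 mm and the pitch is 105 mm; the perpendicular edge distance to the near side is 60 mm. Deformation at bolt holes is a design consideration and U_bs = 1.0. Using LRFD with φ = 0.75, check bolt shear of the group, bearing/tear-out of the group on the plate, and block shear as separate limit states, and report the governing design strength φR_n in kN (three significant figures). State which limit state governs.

655 kN (block shear governs)

Bolt shear: A_b = π·30²/4 = 706.9 mm²; R_n = 372 × 706.9 × 4 × 1 / 1000 = 1052 kN → 0.75 × 1052 = 789 kN.
Bearing: edge l_c = 58.5, r_n = 301.9 kN; interior l_c = 72, r_n = 309.6 kN; R_n = 301.9 + 3·309.6 = 1231 kN → 923 kN.
Block shear: A_gv = 3900, A_nv = 2675, A_nt = 425 mm²; R_n = min(0.6F_uA_nv, 0.6F_yA_gv) + U_bs·F_u·A_nt = 872.9 kN → 655 kN.
Block shear governs: 655 kN.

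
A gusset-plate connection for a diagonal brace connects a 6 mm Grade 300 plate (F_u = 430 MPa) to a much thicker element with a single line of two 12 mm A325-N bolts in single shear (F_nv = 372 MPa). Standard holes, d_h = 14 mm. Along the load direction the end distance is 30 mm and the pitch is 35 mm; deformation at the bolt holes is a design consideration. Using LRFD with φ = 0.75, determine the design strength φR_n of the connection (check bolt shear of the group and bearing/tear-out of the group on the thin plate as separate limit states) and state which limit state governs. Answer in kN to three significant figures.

63.1 kN (bolt shear governs)

Bolt shear: A_b = π·12²/4 = 113.1 mm²; R_n = 372 × 113.1 × 2 × 1 / 1000 = 84.14 kN → 0.75 × 84.14 = 63.1 kN.
Bearing (1.2 l_c t F_u ≤ 2.4 d t F_u): upper limit = 2.4·12·6·430 / 1000 = 74.3 kN.
  Edge l_c = 30 − 14/2 = 23 → r_n = 71.21 kN; interior l_c = 35 − 14 = 21 → r_n = 65.02 kN.
  R_n,bearing = 1·71.21 + 1·65.02 = 136.2 kN → 0.75 × 136.2 = 102 kN.
Bolt shear governs: 63.1 kN.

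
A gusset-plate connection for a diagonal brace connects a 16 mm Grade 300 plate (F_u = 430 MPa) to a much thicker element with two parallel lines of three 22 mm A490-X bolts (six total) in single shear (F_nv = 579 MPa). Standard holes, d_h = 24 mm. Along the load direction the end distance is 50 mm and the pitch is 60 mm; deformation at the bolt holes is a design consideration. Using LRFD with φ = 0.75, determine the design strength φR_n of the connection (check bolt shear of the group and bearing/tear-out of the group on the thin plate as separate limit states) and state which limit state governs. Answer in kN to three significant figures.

990 kN (bolt shear governs)

Bolt shear: A_b = π·22²/4 = 380.1 mm²; R_n = 579 × 380.1 × 6 × 1 / 1000 = 1321 kN → 0.75 × 1321 = 990 kN.
Bearing (1.2 l_c t F_u ≤ 2.4 d t F_u): upper limit = 2.4·22·16·430 / 1000 = 363.3 kN.
  Edge l_c = 50 − 24/2 = 38 → r_n = 313.7 kN; interior l_c = 60 − 24 = 36 → r_n = 297.2 kN.
  R_n,bearing = 2·313.7 + 4·297.2 = 1816 kN → 0.75 × 1816 = 1360 kN.
Bolt shear governs: 990 kN.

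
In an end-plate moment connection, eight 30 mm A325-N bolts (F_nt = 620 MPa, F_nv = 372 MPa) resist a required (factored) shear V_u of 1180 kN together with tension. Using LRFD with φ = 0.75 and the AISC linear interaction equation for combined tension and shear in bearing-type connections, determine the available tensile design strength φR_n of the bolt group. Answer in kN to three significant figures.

A_b = π·30²/4 = 706.9 mm²; f_rv = 1180 × 1000 / (8 × 706.9) = 208.7 MPa.
F'_nt = 1.3 F_nt − (F_nt / φF_nv) f_rv = 1.3·620 − (620/(0.75·372))·208.7 = 342.3 MPa, capped at F_nt → F'_nt = 342.3 MPa.
R_n = F'_nt · A_b · n = 342.3 × 706.9 × 8 / 1000 = 1936 kN.
Design strength φR_n = 0.75 × 1936 = 1450 kN.

1450 kN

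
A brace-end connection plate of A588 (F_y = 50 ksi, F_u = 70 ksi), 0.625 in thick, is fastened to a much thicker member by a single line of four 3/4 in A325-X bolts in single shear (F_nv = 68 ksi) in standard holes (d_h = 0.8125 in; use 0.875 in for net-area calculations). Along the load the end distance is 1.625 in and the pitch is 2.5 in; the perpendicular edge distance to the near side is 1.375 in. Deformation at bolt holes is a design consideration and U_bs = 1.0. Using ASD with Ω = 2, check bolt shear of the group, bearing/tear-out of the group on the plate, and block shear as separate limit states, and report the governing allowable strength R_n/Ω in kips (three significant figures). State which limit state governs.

60.1 kips (bolt shear governs)

Bolt shear: A_b = π·0.75²/4 = 0.4418 in²; R_n = 68 × 0.4418 × 4 × 1 = 120.2 kips → 120.2 / 2 = 60.1 kips.
Bearing: edge l_c = 1.219, r_n = 63.98 kips; interior l_c = 1.688, r_n = 78.75 kips; R_n = 63.98 + 3·78.75 = 300.2 kips → 150 kips.
Block shear: A_gv = 5.703, A_nv = 3.789, A_nt = 0.5859 in²; R_n = min(0.6F_uA_nv, 0.6F_yA_gv) + U_bs·F_u·A_nt = 200.2 kips → 100 kips.
Bolt shear governs: 60.1 kips.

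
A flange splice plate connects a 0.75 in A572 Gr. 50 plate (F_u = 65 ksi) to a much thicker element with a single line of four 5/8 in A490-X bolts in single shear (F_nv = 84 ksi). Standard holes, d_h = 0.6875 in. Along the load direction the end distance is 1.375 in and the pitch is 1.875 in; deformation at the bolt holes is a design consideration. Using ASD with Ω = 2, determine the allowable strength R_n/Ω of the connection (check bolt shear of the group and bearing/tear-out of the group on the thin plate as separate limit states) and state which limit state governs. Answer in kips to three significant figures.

51.5 kips (bolt shear governs)

Bolt shear: A_b = π·0.625²/4 = 0.3068 in²; R_n = 84 × 0.3068 × 4 × 1 = 103.1 kips → 103.1 / 2 = 51.5 kips.
Bearing (1.2 l_c t F_u ≤ 2.4 d t F_u): upper limit = 2.4·0.625·0.75·65 = 73.12 kips.
  Edge l_c = 1.375 − 0.6875/2 = 1.031 → r_n = 60.33 kips; interior l_c = 1.875 − 0.6875 = 1.188 → r_n = 69.47 kips.
  R_n,bearing = 1·60.33 + 3·69.47 = 268.7 kips → 268.7 / 2 = 134 kips.
Bolt shear governs: 51.5 kips.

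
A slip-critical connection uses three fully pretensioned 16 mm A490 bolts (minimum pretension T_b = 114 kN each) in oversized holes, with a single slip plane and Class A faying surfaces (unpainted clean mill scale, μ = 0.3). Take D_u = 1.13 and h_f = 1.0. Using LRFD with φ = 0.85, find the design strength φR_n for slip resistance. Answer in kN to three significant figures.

R_n = μ · D_u · h_f · T_b · n_s · n_b = 0.3 × 1.13 × 1.0 × 114 × 1 × 3 = 115.9 kN.
Design strength φR_n = 0.85 × 115.9 = 98.5 kN.

98.5 kN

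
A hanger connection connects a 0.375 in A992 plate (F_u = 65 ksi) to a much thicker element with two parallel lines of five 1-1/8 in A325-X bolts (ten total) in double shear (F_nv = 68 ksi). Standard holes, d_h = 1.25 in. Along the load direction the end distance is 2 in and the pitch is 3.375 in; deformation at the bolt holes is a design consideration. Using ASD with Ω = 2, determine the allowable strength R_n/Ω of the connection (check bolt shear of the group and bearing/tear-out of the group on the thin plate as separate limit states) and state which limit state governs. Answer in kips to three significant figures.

289 kips (bearing governs)

Bolt shear: A_b = π·1.125²/4 = 0.994 in²; R_n = 68 × 0.994 × 10 × 2 = 1352 kips → 1352 / 2 = 676 kips.
Bearing (1.2 l_c t F_u ≤ 2.4 d t F_u): upper limit = 2.4·1.125·0.375·65 = 65.81 kips.
  Edge l_c = 2 − 1.25/2 = 1.375 → r_n = 40.22 kips; interior l_c = 3.375 − 1.25 = 2.125 → r_n = 62.16 kips.
  R_n,bearing = 2·40.22 + 8·62.16 = 577.7 kips → 577.7 / 2 = 289 kips.
Bearing governs: 289 kips.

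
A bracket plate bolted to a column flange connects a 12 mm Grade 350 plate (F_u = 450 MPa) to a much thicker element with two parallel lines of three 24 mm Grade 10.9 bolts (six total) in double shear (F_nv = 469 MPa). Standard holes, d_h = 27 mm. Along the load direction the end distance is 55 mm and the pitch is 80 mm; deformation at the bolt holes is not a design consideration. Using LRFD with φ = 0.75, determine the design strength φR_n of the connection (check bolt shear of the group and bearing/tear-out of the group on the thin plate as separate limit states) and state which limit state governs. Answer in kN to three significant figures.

Bolt shear: A_b = π·24²/4 = 452.4 mm²; R_n = 469 × 452.4 × 6 × 2 / 1000 = 2546 kN → 0.75 × 2546 = 1910 kN.
Bearing (1.5 l_c t F_u ≤ 3.0 d t F_u): upper limit = 3.0·24·12·450 / 1000 = 388.8 kN.
  Edge l_c = 55 − 27/2 = 41.5 → r_n = 336.2 kN; interior l_c = 80 − 27 = 53 → r_n = 388.8 kN.
  R_n,bearing = 2·336.2 + 4·388.8 = 2228 kN → 0.75 × 2228 = 1670 kN.
Bearing governs: 1670 kN.

1670 kN (bearing governs)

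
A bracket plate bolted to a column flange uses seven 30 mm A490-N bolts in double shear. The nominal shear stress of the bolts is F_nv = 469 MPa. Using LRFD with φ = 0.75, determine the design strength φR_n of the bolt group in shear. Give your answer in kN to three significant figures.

A_b = π × 30² / 4 = 706.9 mm².
R_n = F_nv · A_b · n · n_s = 469 × 706.9 × 7 × 2 / 1000 = 4641 kN.
Design strength φR_n = 0.75 × 4641 = 3480 kN.

3480 kN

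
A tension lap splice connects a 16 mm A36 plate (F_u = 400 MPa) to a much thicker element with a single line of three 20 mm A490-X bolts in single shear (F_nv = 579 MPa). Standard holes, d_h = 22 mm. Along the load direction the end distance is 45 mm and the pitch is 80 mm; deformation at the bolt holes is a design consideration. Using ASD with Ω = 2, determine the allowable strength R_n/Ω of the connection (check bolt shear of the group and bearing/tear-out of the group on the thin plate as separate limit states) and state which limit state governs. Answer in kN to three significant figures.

Bolt shear: A_b = π·20²/4 = 314.2 mm²; R_n = 579 × 314.2 × 3 × 1 / 1000 = 545.7 kN → 545.7 / 2 = 273 kN.
Bearing (1.2 l_c t F_u ≤ 2.4 d t F_u): upper limit = 2.4·20·16·400 / 1000 = 307.2 kN.
  Edge l_c = 45 − 22/2 = 34 → r_n = 261.1 kN; interior l_c = 80 − 22 = 58 → r_n = 307.2 kN.
  R_n,bearing = 1·261.1 + 2·307.2 = 875.5 kN → 875.5 / 2 = 438 kN.
Bolt shear governs: 273 kN.

273 kN (bolt shear governs)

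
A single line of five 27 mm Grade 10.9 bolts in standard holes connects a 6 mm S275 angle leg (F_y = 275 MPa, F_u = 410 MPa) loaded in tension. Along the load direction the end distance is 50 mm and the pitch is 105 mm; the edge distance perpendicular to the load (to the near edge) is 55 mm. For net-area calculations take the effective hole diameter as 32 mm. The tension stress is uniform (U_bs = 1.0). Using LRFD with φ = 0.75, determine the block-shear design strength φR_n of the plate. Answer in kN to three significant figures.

Shear plane L_v = 50 + 4·105 = 470 mm; A_gv = 470 × 6 = 2820 mm².
A_nv = (470 − 4.5·32) × 6 = 1956 mm².
A_nt = (55 − 0.5·32) × 6 = 234 mm².
0.6 F_u A_nv = 481.2 kN; 0.6 F_y A_gv = 465.3 kN → shear yielding governs the shear term.
R_n = 465.3 + 1.0 × 410 × 234 / 1000 = 561.2 kN.
Design strength φR_n = 0.75 × 561.2 = 421 kN.

421 kN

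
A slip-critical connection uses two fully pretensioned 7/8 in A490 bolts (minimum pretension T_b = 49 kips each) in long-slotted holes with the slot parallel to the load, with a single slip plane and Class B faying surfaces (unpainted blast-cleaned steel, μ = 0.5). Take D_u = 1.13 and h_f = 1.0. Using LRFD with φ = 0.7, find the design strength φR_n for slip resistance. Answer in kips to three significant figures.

38.8 kips

R_n = μ · D_u · h_f · T_b · n_s · n_b = 0.5 × 1.13 × 1.0 × 49 × 1 × 2 = 55.37 kips.
Design strength φR_n = 0.7 × 55.37 = 38.8 kips.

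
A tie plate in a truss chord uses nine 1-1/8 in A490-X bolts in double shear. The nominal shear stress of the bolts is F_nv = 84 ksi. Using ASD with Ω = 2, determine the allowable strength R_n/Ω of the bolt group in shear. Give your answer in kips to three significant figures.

A_b = π × 1.125² / 4 = 0.994 in².
R_n = F_nv · A_b · n · n_s = 84 × 0.994 × 9 × 2 = 1503 kips.
Allowable strength R_n/Ω = 1503 / 2 = 751 kips.

751 kips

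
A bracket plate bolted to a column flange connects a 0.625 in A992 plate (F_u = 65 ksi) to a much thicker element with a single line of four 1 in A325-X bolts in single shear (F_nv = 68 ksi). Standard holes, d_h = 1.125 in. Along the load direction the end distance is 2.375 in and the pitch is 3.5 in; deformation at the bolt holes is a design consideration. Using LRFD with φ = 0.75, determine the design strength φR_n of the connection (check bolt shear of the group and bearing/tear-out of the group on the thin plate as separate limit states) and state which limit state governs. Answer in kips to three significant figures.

Bolt shear: A_b = π·1²/4 = 0.7854 in²; R_n = 68 × 0.7854 × 4 × 1 = 213.6 kips → 0.75 × 213.6 = 160 kips.
Bearing (1.2 l_c t F_u ≤ 2.4 d t F_u): upper limit = 2.4·1·0.625·65 = 97.5 kips.
  Edge l_c = 2.375 − 1.125/2 = 1.812 → r_n = 88.36 kips; interior l_c = 3.5 − 1.125 = 2.375 → r_n = 97.5 kips.
  R_n,bearing = 1·88.36 + 3·97.5 = 380.9 kips → 0.75 × 380.9 = 286 kips.
Bolt shear governs: 160 kips.

160 kips (bolt shear governs)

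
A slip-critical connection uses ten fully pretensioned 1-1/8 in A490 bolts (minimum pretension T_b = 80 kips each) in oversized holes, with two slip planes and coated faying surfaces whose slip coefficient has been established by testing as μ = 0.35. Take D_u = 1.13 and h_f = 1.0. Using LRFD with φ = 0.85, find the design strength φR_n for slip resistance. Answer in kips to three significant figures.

R_n = μ · D_u · h_f · T_b · n_s · n_b = 0.35 × 1.13 × 1.0 × 80 × 2 × 10 = 632.8 kips.
Design strength φR_n = 0.85 × 632.8 = 538 kips.

538 kips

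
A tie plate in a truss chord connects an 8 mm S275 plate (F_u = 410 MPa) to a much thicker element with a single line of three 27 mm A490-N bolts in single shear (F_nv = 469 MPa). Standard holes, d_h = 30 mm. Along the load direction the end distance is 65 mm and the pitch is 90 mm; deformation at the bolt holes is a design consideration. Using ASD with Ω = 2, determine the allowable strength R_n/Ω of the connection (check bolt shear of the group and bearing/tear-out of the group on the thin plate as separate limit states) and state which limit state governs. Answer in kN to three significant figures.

Bolt shear: A_b = π·27²/4 = 572.6 mm²; R_n = 469 × 572.6 × 3 × 1 / 1000 = 805.6 kN → 805.6 / 2 = 403 kN.
Bearing (1.2 l_c t F_u ≤ 2.4 d t F_u): upper limit = 2.4·27·8·410 / 1000 = 212.5 kN.
  Edge l_c = 65 − 30/2 = 50 → r_n = 196.8 kN; interior l_c = 90 − 30 = 60 → r_n = 212.5 kN.
  R_n,bearing = 1·196.8 + 2·212.5 = 621.9 kN → 621.9 / 2 = 311 kN.
Bearing governs: 311 kN.

311 kN (bearing governs)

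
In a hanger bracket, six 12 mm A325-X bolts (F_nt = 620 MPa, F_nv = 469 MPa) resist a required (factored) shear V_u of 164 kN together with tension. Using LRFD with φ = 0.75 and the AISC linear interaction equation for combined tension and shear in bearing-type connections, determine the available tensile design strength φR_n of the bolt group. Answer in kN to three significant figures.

193 kN

A_b = π·12²/4 = 113.1 mm²; f_rv = 164 × 1000 / (6 × 113.1) = 241.7 MPa.
F'_nt = 1.3 F_nt − (F_nt / φF_nv) f_rv = 1.3·620 − (620/(0.75·469))·241.7 = 380 MPa, capped at F_nt → F'_nt = 380 MPa.
R_n = F'_nt · A_b · n = 380 × 113.1 × 6 / 1000 = 257.9 kN.
Design strength φR_n = 0.75 × 257.9 = 193 kN.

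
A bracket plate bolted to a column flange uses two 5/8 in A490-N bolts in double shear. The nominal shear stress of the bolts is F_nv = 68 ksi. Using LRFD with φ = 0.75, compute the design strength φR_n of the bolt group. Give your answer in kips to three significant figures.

A_b = π × 0.625² / 4 = 0.3068 in².
R_n = F_nv · A_b · n · n_s = 68 × 0.3068 × 2 × 2 = 83.45 kips.
Design strength φR_n = 0.75 × 83.45 = 62.6 kips.

62.6 kips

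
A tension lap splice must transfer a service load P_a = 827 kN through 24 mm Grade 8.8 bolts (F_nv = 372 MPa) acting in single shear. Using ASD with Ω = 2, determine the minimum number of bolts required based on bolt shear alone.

A_b = π·24²/4 = 452.4 mm².
Per-bolt allowable strength R_n/Ω = 372 × 452.4 × 1 / 1000 / 2 = 84.14 kN.
n ≥ 827 / 84.14 = 9.828 → use 10 bolts.

10 bolts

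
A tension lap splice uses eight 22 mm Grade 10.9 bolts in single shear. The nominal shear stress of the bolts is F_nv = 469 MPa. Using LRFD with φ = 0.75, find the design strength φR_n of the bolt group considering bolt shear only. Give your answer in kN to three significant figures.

1070 kN

A_b = π × 22² / 4 = 380.1 mm².
R_n = F_nv · A_b · n · n_s = 469 × 380.1 × 8 × 1 / 1000 = 1426 kN.
Design strength φR_n = 0.75 × 1426 = 1070 kN.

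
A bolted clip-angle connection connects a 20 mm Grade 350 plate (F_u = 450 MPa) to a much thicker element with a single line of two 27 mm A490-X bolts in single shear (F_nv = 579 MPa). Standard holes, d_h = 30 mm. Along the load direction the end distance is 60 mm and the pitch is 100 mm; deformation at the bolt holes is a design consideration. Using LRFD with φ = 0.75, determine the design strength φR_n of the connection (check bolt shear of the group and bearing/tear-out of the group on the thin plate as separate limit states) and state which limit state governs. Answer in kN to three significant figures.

497 kN (bolt shear governs)

Bolt shear: A_b = π·27²/4 = 572.6 mm²; R_n = 579 × 572.6 × 2 × 1 / 1000 = 663 kN → 0.75 × 663 = 497 kN.
Bearing (1.2 l_c t F_u ≤ 2.4 d t F_u): upper limit = 2.4·27·20·450 / 1000 = 583.2 kN.
  Edge l_c = 60 − 30/2 = 45 → r_n = 486 kN; interior l_c = 100 − 30 = 70 → r_n = 583.2 kN.
  R_n,bearing = 1·486 + 1·583.2 = 1069 kN → 0.75 × 1069 = 802 kN.
Bolt shear governs: 497 kN.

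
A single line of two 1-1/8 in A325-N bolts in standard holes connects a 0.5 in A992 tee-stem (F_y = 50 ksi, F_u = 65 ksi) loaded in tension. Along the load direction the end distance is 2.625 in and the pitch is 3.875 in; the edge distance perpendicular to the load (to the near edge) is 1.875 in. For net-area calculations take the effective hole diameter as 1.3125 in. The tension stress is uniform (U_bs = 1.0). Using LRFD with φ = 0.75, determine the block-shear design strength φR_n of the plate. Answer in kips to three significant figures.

96 kips

Shear plane L_v = 2.625 + 1·3.875 = 6.5 in; A_gv = 6.5 × 0.5 = 3.25 in².
A_nv = (6.5 − 1.5·1.3125) × 0.5 = 2.266 in².
A_nt = (1.875 − 0.5·1.3125) × 0.5 = 0.6094 in².
0.6 F_u A_nv = 88.36 kips; 0.6 F_y A_gv = 97.5 kips → shear rupture governs the shear term.
R_n = 88.36 + 1.0 × 65 × 0.6094 = 128 kips.
Design strength φR_n = 0.75 × 128 = 96 kips.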